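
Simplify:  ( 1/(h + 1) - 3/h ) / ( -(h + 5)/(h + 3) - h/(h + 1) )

Numerator: 1/(h + 1) - 3/h = (-2*h - 3)/(h^2 + h)
Denominator: -(h + 5)/(h + 3) - h/(h + 1) = (-2*h^2 - 9*h - 5)/(h^2 + 4*h + 3)
Divide: ((-2*h - 3)/(h^2 + h)) · ((h^2 + 4*h + 3)/(-2*h^2 - 9*h - 5)) = (2*h^2 + 9*h + 9)/(2*h^3 + 9*h^2 + 5*h)

(2*h^2 + 9*h + 9)/(2*h^3 + 9*h^2 + 5*h)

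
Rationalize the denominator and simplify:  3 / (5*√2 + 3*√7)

(-15*√2 + 9*√7)/13

Multiply numerator and denominator by -3*√7 + 5*√2.
Denominator becomes -13; numerator becomes -9*√7 + 15*√2.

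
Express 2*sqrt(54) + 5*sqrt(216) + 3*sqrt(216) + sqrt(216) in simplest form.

2*sqrt(54) = 6*sqrt(6); 5*sqrt(216) = 30*sqrt(6); 3*sqrt(216) = 18*sqrt(6); sqrt(216) = 6*sqrt(6)
Combine: (6 + 30 + 18 + 6)·sqrt(6) = 60*sqrt(6)

60*sqrt(6)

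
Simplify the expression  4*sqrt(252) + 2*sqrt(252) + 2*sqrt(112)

44*sqrt(7)

4*sqrt(252) = 24*sqrt(7); 2*sqrt(252) = 12*sqrt(7); 2*sqrt(112) = 8*sqrt(7)
Combine: (24 + 12 + 8)·sqrt(7) = 44*sqrt(7)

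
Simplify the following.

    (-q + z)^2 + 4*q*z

Expand the square and combine the 4*q*z term.

(q + z)^2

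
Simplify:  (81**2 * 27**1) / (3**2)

3**9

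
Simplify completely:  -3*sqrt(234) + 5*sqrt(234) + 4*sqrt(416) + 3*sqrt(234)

3*sqrt(234) = 9*sqrt(26); 5*sqrt(234) = 15*sqrt(26); 4*sqrt(416) = 16*sqrt(26); 3*sqrt(234) = 9*sqrt(26)
Combine: (-9 + 15 + 16 + 9)·sqrt(26) = 31*sqrt(26)

31*sqrt(26)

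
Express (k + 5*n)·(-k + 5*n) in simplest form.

-k² + 25*n²

Difference of squares with P = 5*n, Q = k.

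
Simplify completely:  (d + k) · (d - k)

(d+k)(d-k) = d² - k².

d² - k²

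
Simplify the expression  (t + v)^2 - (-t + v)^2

4*t*v

Binomially expand both and collect terms in v, t.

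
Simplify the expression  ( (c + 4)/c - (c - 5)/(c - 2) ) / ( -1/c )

Numerator: (c + 4)/c - (c - 5)/(c - 2) = (7*c - 8)/(c^2 - 2*c)
Denominator: -1/c = -1/c
Divide: ((7*c - 8)/(c^2 - 2*c)) · (-c) = (-7*c + 8)/(c - 2)

(-7*c + 8)/(c - 2)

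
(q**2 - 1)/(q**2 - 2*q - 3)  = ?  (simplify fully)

(q - 1)/(q - 3)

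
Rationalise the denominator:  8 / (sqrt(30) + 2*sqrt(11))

(-4*sqrt(30) + 8*sqrt(11))/7

Multiply numerator and denominator by -2*sqrt(11) + sqrt(30).
Denominator becomes -14; numerator becomes -16*sqrt(11) + 8*sqrt(30).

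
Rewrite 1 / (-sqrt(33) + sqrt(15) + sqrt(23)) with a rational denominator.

(-5*sqrt(33) + 25*sqrt(23) + 41*sqrt(15) + 6*sqrt(1265))/1355

Group as (sqrt(15) + sqrt(23)) - sqrt(33); multiply by (sqrt(15) + sqrt(23)) + sqrt(33), then rationalise the remaining surd.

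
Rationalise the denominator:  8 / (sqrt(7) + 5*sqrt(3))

Multiply numerator and denominator by -5*sqrt(3) + sqrt(7).
Denominator becomes -68; numerator becomes -40*sqrt(3) + 8*sqrt(7).

(-2*sqrt(7) + 10*sqrt(3))/17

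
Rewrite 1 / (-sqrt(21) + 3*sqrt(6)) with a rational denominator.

(sqrt(21) + 3*sqrt(6))/33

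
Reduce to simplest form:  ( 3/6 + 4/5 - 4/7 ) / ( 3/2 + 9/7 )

17/65

Numerator: 3/6 + 4/5 - 4/7 = 51/70
Denominator: 3/2 + 9/7 = 39/14
Divide: (51/70) · (14/39) = 17/65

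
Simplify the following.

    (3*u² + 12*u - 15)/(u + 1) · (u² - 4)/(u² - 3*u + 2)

Factor: 3*u² + 12*u - 15 = 3·(u - 1)·(u + 5);  u² - 4 = (u + 2)·(u - 2);  u² - 3*u + 2 = (u - 1)·(u - 2)
Cancel the common factors (u - 1), (u - 2).

(3*u² + 21*u + 30)/(u + 1)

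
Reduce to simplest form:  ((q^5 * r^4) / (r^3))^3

Inside the bracket: q^5 * r^1
Raise to the power 3: q^15 * r^3

q^15*r^3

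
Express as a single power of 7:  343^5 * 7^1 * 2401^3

7^28

343^5 = 7^15; 7^1 = 7^1; 2401^3 = 7^12
Combine exponents: 7^28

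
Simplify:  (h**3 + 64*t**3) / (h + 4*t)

h**2 - 4*h*t + 16*t**2

h**3 + (4*t)**3 = (h + 4*t)(h**2 - 4*h*t + 16*t**2).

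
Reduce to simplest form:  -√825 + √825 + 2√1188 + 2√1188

√825 = 5*√33; √825 = 5*√33; 2√1188 = 12*√33; 2√1188 = 12*√33
Combine: (-5 + 5 + 12 + 12)·√33 = 24*√33

24*√33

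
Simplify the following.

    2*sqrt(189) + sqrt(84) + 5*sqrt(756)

38*sqrt(21)

2*sqrt(189) = 6*sqrt(21); sqrt(84) = 2*sqrt(21); 5*sqrt(756) = 30*sqrt(21)
Combine: (6 + 2 + 30)·sqrt(21) = 38*sqrt(21)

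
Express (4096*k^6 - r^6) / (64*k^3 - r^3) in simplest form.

Factor (4*k)^6 - r^6 and cancel (64*k^3 - r^3).

64*k^3 + r^3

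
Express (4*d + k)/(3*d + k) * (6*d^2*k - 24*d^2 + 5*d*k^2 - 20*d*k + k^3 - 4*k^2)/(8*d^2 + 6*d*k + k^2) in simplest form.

k - 4

Factor: 6*d^2*k - 24*d^2 + 5*d*k^2 - 20*d*k + k^3 - 4*k^2 = (2*d + k)*(k - 4)*(3*d + k);  8*d^2 + 6*d*k + k^2 = (4*d + k)*(2*d + k)
Cancel the common factors (4*d + k), (2*d + k), (3*d + k).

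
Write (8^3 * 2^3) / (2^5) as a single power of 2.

8^3 = 2^9; 2^3 = 2^3; 2^5 = 2^5
Combine exponents: 2^7

2^7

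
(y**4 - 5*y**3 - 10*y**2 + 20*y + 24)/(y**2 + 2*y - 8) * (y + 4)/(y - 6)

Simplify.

Factor: y**4 - 5*y**3 - 10*y**2 + 20*y + 24 = (y - 6)*(y - 2)*(y + 2)*(y + 1);  y**2 + 2*y - 8 = (y - 2)*(y + 4)
Cancel the common factors (y - 6), (y - 2), (y + 4).

y**2 + 3*y + 2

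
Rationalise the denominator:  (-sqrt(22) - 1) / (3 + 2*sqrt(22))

(-41 + sqrt(22))/79

Multiply numerator and denominator by -2*sqrt(22) + 3.
Denominator becomes -79; numerator becomes -sqrt(22) + 41.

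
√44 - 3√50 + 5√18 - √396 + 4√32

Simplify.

-4*√11 + 16*√2

√44 = 2*√11; 3√50 = 15*√2; 5√18 = 15*√2; √396 = 6*√11; 4√32 = 16*√2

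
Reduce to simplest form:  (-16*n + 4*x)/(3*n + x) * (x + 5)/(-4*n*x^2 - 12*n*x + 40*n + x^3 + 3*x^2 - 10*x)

4/(3*n*x - 6*n + x^2 - 2*x)

Factor: -16*n + 4*x = 4*(-4*n + x);  -4*n*x^2 - 12*n*x + 40*n + x^3 + 3*x^2 - 10*x = (x + 5)*(-4*n + x)*(x - 2)
Cancel the common factors (x + 5), (-4*n + x).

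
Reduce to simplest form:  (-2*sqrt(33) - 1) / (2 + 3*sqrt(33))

(-196 + sqrt(33))/293

Multiply numerator and denominator by -3*sqrt(33) + 2.
Denominator becomes -293; numerator becomes -sqrt(33) + 196.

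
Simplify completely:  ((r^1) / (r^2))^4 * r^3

Inside the bracket: (r^-1)
Raise to the power 4: (r^-4)
Multiply by r^3: add exponents.

1/r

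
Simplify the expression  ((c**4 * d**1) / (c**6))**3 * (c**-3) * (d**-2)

Inside the bracket: (c**-2) * d**1
Raise to the power 3: (c**-6) * d**3
Multiply by (c**-3) * (d**-2): add exponents.

d/c**9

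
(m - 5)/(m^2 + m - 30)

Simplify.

1/(m + 6)

Factor: m^2 + m - 30 = (m - 5)*(m + 6)
Cancel the common factor (m - 5).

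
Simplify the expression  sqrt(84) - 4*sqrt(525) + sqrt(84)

-16*sqrt(21)

sqrt(84) = 2*sqrt(21); 4*sqrt(525) = 20*sqrt(21); sqrt(84) = 2*sqrt(21)
Combine: (2 - 20 + 2)·sqrt(21) = -16*sqrt(21)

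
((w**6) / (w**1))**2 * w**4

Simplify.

w**14

Inside the bracket: w**5
Raise to the power 2: w**10
Multiply by w**4: add exponents.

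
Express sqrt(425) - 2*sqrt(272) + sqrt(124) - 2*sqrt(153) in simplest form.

-9*sqrt(17) + 2*sqrt(31)

sqrt(425) = 5*sqrt(17); 2*sqrt(272) = 8*sqrt(17); sqrt(124) = 2*sqrt(31); 2*sqrt(153) = 6*sqrt(17)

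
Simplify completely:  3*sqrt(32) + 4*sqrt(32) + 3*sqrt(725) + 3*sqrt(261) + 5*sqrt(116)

28*sqrt(2) + 34*sqrt(29)

3*sqrt(32) = 12*sqrt(2); 4*sqrt(32) = 16*sqrt(2); 3*sqrt(725) = 15*sqrt(29); 3*sqrt(261) = 9*sqrt(29); 5*sqrt(116) = 10*sqrt(29)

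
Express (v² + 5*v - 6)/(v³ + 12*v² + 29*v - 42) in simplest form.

1/(v + 7)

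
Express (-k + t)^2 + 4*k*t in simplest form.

Expanding gives k^2 + 2*k*t + t^2, a perfect square.

(k + t)^2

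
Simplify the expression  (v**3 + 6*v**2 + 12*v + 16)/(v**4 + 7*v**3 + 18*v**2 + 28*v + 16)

1/(v + 1)

Factor: v**3 + 6*v**2 + 12*v + 16 = (v + 4)*(v**2 + 2*v + 4);  v**4 + 7*v**3 + 18*v**2 + 28*v + 16 = (v + 1)*(v**2 + 2*v + 4)*(v + 4)
Cancel the common factors (v**2 + 2*v + 4), (v + 4).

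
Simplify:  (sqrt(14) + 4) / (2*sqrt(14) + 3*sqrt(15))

(-8*sqrt(14) - 28 + 3*sqrt(210) + 12*sqrt(15))/79

Multiply numerator and denominator by -3*sqrt(15) + 2*sqrt(14).
Denominator becomes -79; numerator becomes -12*sqrt(15) - 3*sqrt(210) + 28 + 8*sqrt(14).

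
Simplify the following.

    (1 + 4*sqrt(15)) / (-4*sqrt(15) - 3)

Multiply numerator and denominator by -3 + 4*sqrt(15).
Denominator becomes -231; numerator becomes -8*sqrt(15) + 237.

(-237 + 8*sqrt(15))/231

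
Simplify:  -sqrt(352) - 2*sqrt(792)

sqrt(352) = 4*sqrt(22); 2*sqrt(792) = 12*sqrt(22)
Combine: (-4 - 12)·sqrt(22) = -16*sqrt(22)

-16*sqrt(22)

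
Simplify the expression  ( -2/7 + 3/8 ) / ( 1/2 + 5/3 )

15/364

Numerator: -2/7 + 3/8 = 5/56
Denominator: 1/2 + 5/3 = 13/6
Divide: (5/56) · (6/13) = 15/364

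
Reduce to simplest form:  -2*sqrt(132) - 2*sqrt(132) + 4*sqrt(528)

8*sqrt(33)

2*sqrt(132) = 4*sqrt(33); 2*sqrt(132) = 4*sqrt(33); 4*sqrt(528) = 16*sqrt(33)
Combine: (-4 - 4 + 16)·sqrt(33) = 8*sqrt(33)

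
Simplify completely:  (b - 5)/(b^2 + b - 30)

Factor: b^2 + b - 30 = (b + 6)*(b - 5)
Cancel the common factor (b - 5).

1/(b + 6)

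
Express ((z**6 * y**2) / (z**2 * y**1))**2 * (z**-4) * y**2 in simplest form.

Inside the bracket: z**4 * y**1
Raise to the power 2: z**8 * y**2
Multiply by (z**-4) * y**2: add exponents.

y**4*z**4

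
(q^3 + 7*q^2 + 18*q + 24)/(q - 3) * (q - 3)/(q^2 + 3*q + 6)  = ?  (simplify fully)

q + 4

Factor: q^3 + 7*q^2 + 18*q + 24 = (q + 4)*(q^2 + 3*q + 6)
Cancel the common factors (q^2 + 3*q + 6), (q - 3).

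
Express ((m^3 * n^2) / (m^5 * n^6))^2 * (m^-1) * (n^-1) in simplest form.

Inside the bracket: (m^-2) * (n^-4)
Raise to the power 2: (m^-4) * (n^-8)
Multiply by (m^-1) * (n^-1): add exponents.

1/(m^5*n^9)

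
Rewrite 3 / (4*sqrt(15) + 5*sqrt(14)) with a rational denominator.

Multiply numerator and denominator by -4*sqrt(15) + 5*sqrt(14).
Denominator becomes 110; numerator becomes -12*sqrt(15) + 15*sqrt(14).

(-12*sqrt(15) + 15*sqrt(14))/110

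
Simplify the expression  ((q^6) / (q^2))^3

Inside the bracket: q^4
Raise to the power 3: q^12

q^12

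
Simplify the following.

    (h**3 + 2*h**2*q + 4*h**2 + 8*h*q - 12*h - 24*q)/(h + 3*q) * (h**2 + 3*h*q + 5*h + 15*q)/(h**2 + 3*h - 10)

Factor: h**3 + 2*h**2*q + 4*h**2 + 8*h*q - 12*h - 24*q = (h - 2)*(h + 6)*(h + 2*q);  h**2 + 3*h*q + 5*h + 15*q = (h + 5)*(h + 3*q);  h**2 + 3*h - 10 = (h - 2)*(h + 5)
Cancel the common factors (h + 5), (h + 3*q), (h - 2).

h**2 + 2*h*q + 6*h + 12*q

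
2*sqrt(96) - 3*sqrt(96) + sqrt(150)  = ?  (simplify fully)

sqrt(6)

2*sqrt(96) = 8*sqrt(6); 3*sqrt(96) = 12*sqrt(6); sqrt(150) = 5*sqrt(6)
Combine: (8 - 12 + 5)·sqrt(6) = sqrt(6)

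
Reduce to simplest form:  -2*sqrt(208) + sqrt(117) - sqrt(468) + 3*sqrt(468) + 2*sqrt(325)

2*sqrt(208) = 8*sqrt(13); sqrt(117) = 3*sqrt(13); sqrt(468) = 6*sqrt(13); 3*sqrt(468) = 18*sqrt(13); 2*sqrt(325) = 10*sqrt(13)
Combine: (-8 + 3 - 6 + 18 + 10)·sqrt(13) = 17*sqrt(13)

17*sqrt(13)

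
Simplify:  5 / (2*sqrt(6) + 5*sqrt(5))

Multiply numerator and denominator by -2*sqrt(6) + 5*sqrt(5).
Denominator becomes 101; numerator becomes -10*sqrt(6) + 25*sqrt(5).

(-10*sqrt(6) + 25*sqrt(5))/101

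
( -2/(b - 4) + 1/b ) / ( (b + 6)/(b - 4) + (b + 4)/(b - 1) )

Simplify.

(-b^2 - 3*b + 4)/(2*b^3 + 5*b^2 - 22*b)

Numerator: -2/(b - 4) + 1/b = (-b - 4)/(b^2 - 4*b)
Denominator: (b + 6)/(b - 4) + (b + 4)/(b - 1) = (2*b^2 + 5*b - 22)/(b^2 - 5*b + 4)
Divide: ((-b - 4)/(b^2 - 4*b)) · ((b^2 - 5*b + 4)/(2*b^2 + 5*b - 22)) = (-b^2 - 3*b + 4)/(2*b^3 + 5*b^2 - 22*b)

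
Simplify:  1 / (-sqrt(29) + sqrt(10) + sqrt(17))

(sqrt(29) + 11*sqrt(17) + 18*sqrt(10) + sqrt(4930))/338

Group as (sqrt(10) + sqrt(17)) - sqrt(29); multiply by (sqrt(10) + sqrt(17)) + sqrt(29), then rationalise the remaining surd.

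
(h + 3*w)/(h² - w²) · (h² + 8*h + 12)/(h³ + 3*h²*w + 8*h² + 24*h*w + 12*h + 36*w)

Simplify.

-1/(-h² + w²)

Factor: h² - w² = (h - w)·(h + w);  h² + 8*h + 12 = (h + 2)·(h + 6);  h³ + 3*h²*w + 8*h² + 24*h*w + 12*h + 36*w = (h + 2)·(h + 3*w)·(h + 6)
Cancel the common factors (h + 3*w), (h + 2), (h + 6).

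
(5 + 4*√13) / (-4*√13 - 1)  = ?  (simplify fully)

Multiply numerator and denominator by -1 + 4*√13.
Denominator becomes -207; numerator becomes 16*√13 + 203.

(-203 - 16*√13)/207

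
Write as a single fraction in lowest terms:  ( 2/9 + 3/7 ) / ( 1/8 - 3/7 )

-328/153

Numerator: 2/9 + 3/7 = 41/63
Denominator: 1/8 - 3/7 = -17/56
Divide: (41/63) · (-56/17) = -328/153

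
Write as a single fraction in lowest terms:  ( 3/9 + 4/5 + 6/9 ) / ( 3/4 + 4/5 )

Numerator: 3/9 + 4/5 + 6/9 = 9/5
Denominator: 3/4 + 4/5 = 31/20
Divide: (9/5) · (20/31) = 36/31

36/31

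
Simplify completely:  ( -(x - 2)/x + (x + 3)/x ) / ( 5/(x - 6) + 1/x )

(5*x - 30)/(6*x - 6)

Numerator: -(x - 2)/x + (x + 3)/x = 5/x
Denominator: 5/(x - 6) + 1/x = (6*x - 6)/(x^2 - 6*x)
Divide: (5/x) · ((x^2 - 6*x)/(6*x - 6)) = (5*x - 30)/(6*x - 6)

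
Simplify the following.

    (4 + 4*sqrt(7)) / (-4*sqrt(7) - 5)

(-92 + 4*sqrt(7))/87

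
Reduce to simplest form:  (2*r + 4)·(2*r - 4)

4*r² - 16

Product of conjugates: (P+Q)(P-Q) = P^2 - Q^2.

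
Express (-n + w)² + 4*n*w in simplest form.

(n + w)²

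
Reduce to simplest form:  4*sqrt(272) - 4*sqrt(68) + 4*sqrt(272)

24*sqrt(17)

4*sqrt(272) = 16*sqrt(17); 4*sqrt(68) = 8*sqrt(17); 4*sqrt(272) = 16*sqrt(17)
Combine: (16 - 8 + 16)·sqrt(17) = 24*sqrt(17)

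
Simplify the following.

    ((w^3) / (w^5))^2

w^(-4)

Inside the bracket: (w^-2)
Raise to the power 2: (w^-4)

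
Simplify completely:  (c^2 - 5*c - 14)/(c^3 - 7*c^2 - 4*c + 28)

1/(c - 2)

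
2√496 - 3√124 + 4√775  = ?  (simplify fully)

22*√31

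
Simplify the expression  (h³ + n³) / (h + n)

Apply the sum-of-cubes factorisation and cancel (h + n).

h² - h*n + n²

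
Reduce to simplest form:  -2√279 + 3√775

9*√31

2√279 = 6*√31; 3√775 = 15*√31
Combine: (-6 + 15)·√31 = 9*√31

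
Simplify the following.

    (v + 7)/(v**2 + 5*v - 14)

1/(v - 2)

Factor: v**2 + 5*v - 14 = (v - 2)*(v + 7)
Cancel the common factor (v + 7).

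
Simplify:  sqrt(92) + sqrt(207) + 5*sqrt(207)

20*sqrt(23)

sqrt(92) = 2*sqrt(23); sqrt(207) = 3*sqrt(23); 5*sqrt(207) = 15*sqrt(23)
Combine: (2 + 3 + 15)·sqrt(23) = 20*sqrt(23)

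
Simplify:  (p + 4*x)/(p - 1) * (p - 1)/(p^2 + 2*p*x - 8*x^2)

-1/(-p + 2*x)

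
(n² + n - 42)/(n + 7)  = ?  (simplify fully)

n - 6

Factor: n² + n - 42 = (n - 6)·(n + 7)
Cancel the common factor (n + 7).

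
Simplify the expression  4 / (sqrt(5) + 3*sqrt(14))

(-4*sqrt(5) + 12*sqrt(14))/121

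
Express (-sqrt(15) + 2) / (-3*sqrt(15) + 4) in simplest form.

Multiply numerator and denominator by 4 + 3*sqrt(15).
Denominator becomes -119; numerator becomes -37 + 2*sqrt(15).

(-2*sqrt(15) + 37)/119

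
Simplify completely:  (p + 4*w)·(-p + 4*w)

-p² + 16*w²

Product of conjugates: (P+Q)(P-Q) = P^2 - Q^2.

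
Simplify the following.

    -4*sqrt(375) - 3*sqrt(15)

-23*sqrt(15)

4*sqrt(375) = 20*sqrt(15); 3*sqrt(15) = 3*sqrt(15)
Combine: (-20 - 3)·sqrt(15) = -23*sqrt(15)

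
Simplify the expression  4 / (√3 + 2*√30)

Multiply numerator and denominator by -2*√30 + √3.
Denominator becomes -117; numerator becomes -8*√30 + 4*√3.

(-4*√3 + 8*√30)/117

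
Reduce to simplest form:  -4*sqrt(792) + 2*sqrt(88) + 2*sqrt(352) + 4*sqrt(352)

4*sqrt(792) = 24*sqrt(22); 2*sqrt(88) = 4*sqrt(22); 2*sqrt(352) = 8*sqrt(22); 4*sqrt(352) = 16*sqrt(22)
Combine: (-24 + 4 + 8 + 16)·sqrt(22) = 4*sqrt(22)

4*sqrt(22)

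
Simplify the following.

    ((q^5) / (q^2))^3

q^9

Inside the bracket: q^3
Raise to the power 3: q^9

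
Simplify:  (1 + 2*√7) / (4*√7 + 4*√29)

(-14 - √7 + √29 + 2*√203)/88

Multiply numerator and denominator by -4*√29 + 4*√7.
Denominator becomes -352; numerator becomes -8*√203 - 4*√29 + 4*√7 + 56.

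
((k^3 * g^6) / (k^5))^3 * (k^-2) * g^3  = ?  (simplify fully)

g^21/k^8

Inside the bracket: (k^-2) * g^6
Raise to the power 3: (k^-6) * g^18
Multiply by (k^-2) * g^3: add exponents.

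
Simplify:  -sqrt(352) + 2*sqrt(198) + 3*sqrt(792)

20*sqrt(22)

sqrt(352) = 4*sqrt(22); 2*sqrt(198) = 6*sqrt(22); 3*sqrt(792) = 18*sqrt(22)
Combine: (-4 + 6 + 18)·sqrt(22) = 20*sqrt(22)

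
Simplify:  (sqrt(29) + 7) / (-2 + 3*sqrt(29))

(101 + 23*sqrt(29))/257

Multiply numerator and denominator by -3*sqrt(29) - 2.
Denominator becomes -257; numerator becomes -23*sqrt(29) - 101.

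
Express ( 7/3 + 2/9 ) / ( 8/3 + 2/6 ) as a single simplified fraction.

23/27

Numerator: 7/3 + 2/9 = 23/9
Denominator: 8/3 + 2/6 = 3
Divide: (23/9) · (1/3) = 23/27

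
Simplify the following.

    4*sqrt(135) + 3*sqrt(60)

18*sqrt(15)

4*sqrt(135) = 12*sqrt(15); 3*sqrt(60) = 6*sqrt(15)
Combine: (12 + 6)·sqrt(15) = 18*sqrt(15)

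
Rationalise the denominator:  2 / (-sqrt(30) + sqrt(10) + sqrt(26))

(-3*sqrt(30) + 7*sqrt(26) + 23*sqrt(10) + 10*sqrt(78))/251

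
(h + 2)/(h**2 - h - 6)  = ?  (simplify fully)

1/(h - 3)

Factor: h**2 - h - 6 = (h + 2)*(h - 3)
Cancel the common factor (h + 2).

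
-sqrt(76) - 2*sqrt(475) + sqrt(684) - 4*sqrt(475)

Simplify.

-26*sqrt(19)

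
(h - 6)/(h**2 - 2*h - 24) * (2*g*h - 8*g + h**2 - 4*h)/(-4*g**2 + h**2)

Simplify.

Factor: h**2 - 2*h - 24 = (h - 6)*(h + 4);  2*g*h - 8*g + h**2 - 4*h = (h - 4)*(2*g + h);  -4*g**2 + h**2 = (-2*g + h)*(2*g + h)
Cancel the common factors (2*g + h), (h - 6).

(-h + 4)/(2*g*h + 8*g - h**2 - 4*h)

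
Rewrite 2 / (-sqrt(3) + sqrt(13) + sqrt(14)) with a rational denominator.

(-12*sqrt(3) + sqrt(14) + 2*sqrt(13) + sqrt(546))/38

Group as (sqrt(13) + sqrt(14)) - sqrt(3); multiply by (sqrt(13) + sqrt(14)) + sqrt(3), then rationalise the remaining surd.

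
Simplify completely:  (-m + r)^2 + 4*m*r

(m + r)^2

After expansion: m^2 + 2*m*r + r^2 — a perfect-square trinomial.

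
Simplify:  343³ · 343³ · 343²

7^24

343³ = 7^9; 343³ = 7^9; 343² = 7^6
Combine exponents: 7^24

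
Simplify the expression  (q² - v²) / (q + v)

q - v

Factor q^2 - v^2 and cancel (q + v).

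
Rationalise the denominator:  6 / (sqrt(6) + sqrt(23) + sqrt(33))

Group as (sqrt(23) + sqrt(33)) + sqrt(6); multiply by (sqrt(23) + sqrt(33)) - sqrt(6), then rationalise the remaining surd.

(-9*sqrt(506) - 6*sqrt(33) + 24*sqrt(23) + 75*sqrt(6))/134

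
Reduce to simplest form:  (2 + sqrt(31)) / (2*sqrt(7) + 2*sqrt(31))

(-sqrt(217) - 2*sqrt(7) + 2*sqrt(31) + 31)/48

Multiply numerator and denominator by -2*sqrt(7) + 2*sqrt(31).
Denominator becomes 96; numerator becomes -2*sqrt(217) - 4*sqrt(7) + 4*sqrt(31) + 62.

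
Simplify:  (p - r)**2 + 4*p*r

Expanding gives p**2 + 2*p*r + r**2, a perfect square.

(p + r)**2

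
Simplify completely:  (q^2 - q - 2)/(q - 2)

q + 1

Factor: q^2 - q - 2 = (q + 1)*(q - 2)
Cancel the common factor (q - 2).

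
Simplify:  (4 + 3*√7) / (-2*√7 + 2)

(-25 - 7*√7)/12

Multiply numerator and denominator by 2 + 2*√7.
Denominator becomes -24; numerator becomes 14*√7 + 50.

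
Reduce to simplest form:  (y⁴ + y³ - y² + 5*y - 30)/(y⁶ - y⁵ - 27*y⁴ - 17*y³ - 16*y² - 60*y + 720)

1/(y² - 2*y - 24)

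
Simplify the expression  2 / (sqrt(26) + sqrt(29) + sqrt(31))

(-sqrt(23374) + 12*sqrt(31) + 14*sqrt(29) + 17*sqrt(26))/610

Group as (sqrt(26) + sqrt(29)) + sqrt(31); multiply by (sqrt(26) + sqrt(29)) - sqrt(31), then rationalise the remaining surd.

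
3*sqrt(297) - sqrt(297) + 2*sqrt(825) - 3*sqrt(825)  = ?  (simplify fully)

3*sqrt(297) = 9*sqrt(33); sqrt(297) = 3*sqrt(33); 2*sqrt(825) = 10*sqrt(33); 3*sqrt(825) = 15*sqrt(33)
Combine: (9 - 3 + 10 - 15)·sqrt(33) = sqrt(33)

sqrt(33)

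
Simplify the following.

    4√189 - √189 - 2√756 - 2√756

-15*√21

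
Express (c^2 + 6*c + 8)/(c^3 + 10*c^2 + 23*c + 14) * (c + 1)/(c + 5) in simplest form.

(c + 4)/(c^2 + 12*c + 35)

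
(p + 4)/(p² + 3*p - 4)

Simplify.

1/(p - 1)

Factor: p² + 3*p - 4 = (p + 4)·(p - 1)
Cancel the common factor (p + 4).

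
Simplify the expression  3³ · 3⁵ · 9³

3³ = 3^3; 3⁵ = 3^5; 9³ = 3^6
Combine exponents: 3^14

3^14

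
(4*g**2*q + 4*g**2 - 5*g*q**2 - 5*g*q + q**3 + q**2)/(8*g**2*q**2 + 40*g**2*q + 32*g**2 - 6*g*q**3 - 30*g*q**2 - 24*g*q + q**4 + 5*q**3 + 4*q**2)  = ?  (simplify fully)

(-g + q)/(-2*g*q - 8*g + q**2 + 4*q)

Factor: 4*g**2*q + 4*g**2 - 5*g*q**2 - 5*g*q + q**3 + q**2 = (-4*g + q)*(-g + q)*(q + 1);  8*g**2*q**2 + 40*g**2*q + 32*g**2 - 6*g*q**3 - 30*g*q**2 - 24*g*q + q**4 + 5*q**3 + 4*q**2 = (-4*g + q)*(-2*g + q)*(q + 4)*(q + 1)
Cancel the common factors (q + 1), (-4*g + q).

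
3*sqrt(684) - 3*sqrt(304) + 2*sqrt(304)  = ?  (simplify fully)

14*sqrt(19)

3*sqrt(684) = 18*sqrt(19); 3*sqrt(304) = 12*sqrt(19); 2*sqrt(304) = 8*sqrt(19)
Combine: (18 - 12 + 8)·sqrt(19) = 14*sqrt(19)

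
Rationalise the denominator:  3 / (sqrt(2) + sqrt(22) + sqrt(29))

(-12*sqrt(319) - 15*sqrt(29) + 27*sqrt(22) + 147*sqrt(2))/151

Group as (sqrt(2) + sqrt(22)) + sqrt(29); multiply by (sqrt(2) + sqrt(22)) - sqrt(29), then rationalise the remaining surd.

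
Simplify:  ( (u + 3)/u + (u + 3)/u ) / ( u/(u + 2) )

(2*u^2 + 10*u + 12)/u^2

Numerator: (u + 3)/u + (u + 3)/u = (2*u + 6)/u
Denominator: u/(u + 2) = u/(u + 2)
Divide: ((2*u + 6)/u) · ((u + 2)/u) = (2*u^2 + 10*u + 12)/u^2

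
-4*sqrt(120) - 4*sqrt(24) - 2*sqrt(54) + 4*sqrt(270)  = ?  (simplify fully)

4*sqrt(120) = 8*sqrt(30); 4*sqrt(24) = 8*sqrt(6); 2*sqrt(54) = 6*sqrt(6); 4*sqrt(270) = 12*sqrt(30)

-14*sqrt(6) + 4*sqrt(30)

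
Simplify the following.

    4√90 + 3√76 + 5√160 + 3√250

4√90 = 12*√10; 3√76 = 6*√19; 5√160 = 20*√10; 3√250 = 15*√10

6*√19 + 47*√10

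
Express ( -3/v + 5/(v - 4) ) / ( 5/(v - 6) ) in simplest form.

(2*v² - 72)/(5*v² - 20*v)

Numerator: -3/v + 5/(v - 4) = (2*v + 12)/(v² - 4*v)
Denominator: 5/(v - 6) = 5/(v - 6)
Divide: ((2*v + 12)/(v² - 4*v)) · (v/5 - 6/5) = (2*v² - 72)/(5*v² - 20*v)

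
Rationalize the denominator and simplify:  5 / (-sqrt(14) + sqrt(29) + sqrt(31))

Group as (sqrt(29) + sqrt(31)) - sqrt(14); multiply by (sqrt(29) + sqrt(31)) + sqrt(14), then rationalise the remaining surd.

(-23*sqrt(14) + 6*sqrt(31) + 8*sqrt(29) + sqrt(12586))/148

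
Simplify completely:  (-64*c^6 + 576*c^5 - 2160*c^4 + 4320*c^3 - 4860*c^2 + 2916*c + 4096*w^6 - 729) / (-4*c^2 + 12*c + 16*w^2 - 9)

-64*c^6 + 576*c^5 - 2160*c^4 + 4320*c^3 - 4860*c^2 + 2916*c + 4096*w^6 - 729 factors as (-2*c + 4*w + 3)*(2*c + 4*w - 3)*(4*c^2 - 8*c*w - 12*c + 16*w^2 + 12*w + 9)*(4*c^2 + 8*c*w - 12*c + 16*w^2 - 12*w + 9).

16*c^4 - 96*c^3 + 64*c^2*w^2 + 216*c^2 - 192*c*w^2 - 216*c + 256*w^4 + 144*w^2 + 81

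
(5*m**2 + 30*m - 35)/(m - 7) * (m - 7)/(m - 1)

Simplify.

5*m + 35

Factor: 5*m**2 + 30*m - 35 = 5*(m - 1)*(m + 7)
Cancel the common factors (m - 1), (m - 7).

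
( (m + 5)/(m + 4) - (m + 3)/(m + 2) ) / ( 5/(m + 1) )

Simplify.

(-2*m - 2)/(5*m² + 30*m + 40)

Numerator: (m + 5)/(m + 4) - (m + 3)/(m + 2) = -2/(m² + 6*m + 8)
Denominator: 5/(m + 1) = 5/(m + 1)
Divide: (-2/(m² + 6*m + 8)) · (m/5 + 1/5) = (-2*m - 2)/(5*m² + 30*m + 40)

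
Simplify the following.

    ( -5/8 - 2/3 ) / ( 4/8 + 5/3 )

-31/52

Numerator: -5/8 - 2/3 = -31/24
Denominator: 4/8 + 5/3 = 13/6
Divide: (-31/24) · (6/13) = -31/52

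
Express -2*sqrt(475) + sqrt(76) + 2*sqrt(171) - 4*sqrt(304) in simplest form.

-18*sqrt(19)

2*sqrt(475) = 10*sqrt(19); sqrt(76) = 2*sqrt(19); 2*sqrt(171) = 6*sqrt(19); 4*sqrt(304) = 16*sqrt(19)
Combine: (-10 + 2 + 6 - 16)·sqrt(19) = -18*sqrt(19)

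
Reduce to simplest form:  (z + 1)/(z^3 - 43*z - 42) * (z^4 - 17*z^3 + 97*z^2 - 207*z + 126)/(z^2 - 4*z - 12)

(z^2 - 4*z + 3)/(z^2 + 8*z + 12)

Factor: z^3 - 43*z - 42 = (z + 1)*(z + 6)*(z - 7);  z^4 - 17*z^3 + 97*z^2 - 207*z + 126 = (z - 1)*(z - 7)*(z - 3)*(z - 6);  z^2 - 4*z - 12 = (z - 6)*(z + 2)
Cancel the common factors (z - 7), (z + 1), (z - 6).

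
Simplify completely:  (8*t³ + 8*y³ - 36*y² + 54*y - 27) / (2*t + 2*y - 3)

(2*t)^3 + (2*y - 3)^3 = (2*t + 2*y - 3)(4*t² - 4*t*y + 6*t + 4*y² - 12*y + 9).

4*t² - 4*t*y + 6*t + 4*y² - 12*y + 9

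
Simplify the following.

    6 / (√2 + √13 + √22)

Group as (√13 + √22) + √2; multiply by (√13 + √22) - √2, then rationalise the remaining surd.

(-24*√143 - 42*√22 + 66*√13 + 198*√2)/55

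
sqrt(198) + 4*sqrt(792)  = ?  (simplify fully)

27*sqrt(22)

sqrt(198) = 3*sqrt(22); 4*sqrt(792) = 24*sqrt(22)
Combine: (3 + 24)·sqrt(22) = 27*sqrt(22)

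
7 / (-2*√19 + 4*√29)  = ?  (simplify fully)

Multiply numerator and denominator by 2*√19 + 4*√29.
Denominator becomes 388; numerator becomes 14*√19 + 28*√29.

(7*√19 + 14*√29)/194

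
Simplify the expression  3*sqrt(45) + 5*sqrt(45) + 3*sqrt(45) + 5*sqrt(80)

3*sqrt(45) = 9*sqrt(5); 5*sqrt(45) = 15*sqrt(5); 3*sqrt(45) = 9*sqrt(5); 5*sqrt(80) = 20*sqrt(5)
Combine: (9 + 15 + 9 + 20)·sqrt(5) = 53*sqrt(5)

53*sqrt(5)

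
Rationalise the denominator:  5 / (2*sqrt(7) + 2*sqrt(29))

(-5*sqrt(7) + 5*sqrt(29))/44

Multiply numerator and denominator by -2*sqrt(29) + 2*sqrt(7).
Denominator becomes -88; numerator becomes -10*sqrt(29) + 10*sqrt(7).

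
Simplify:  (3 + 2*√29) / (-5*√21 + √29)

Multiply numerator and denominator by √29 + 5*√21.
Denominator becomes -496; numerator becomes 3*√29 + 58 + 15*√21 + 10*√609.

(-10*√609 - 15*√21 - 58 - 3*√29)/496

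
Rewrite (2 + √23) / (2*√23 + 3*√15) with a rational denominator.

Multiply numerator and denominator by -3*√15 + 2*√23.
Denominator becomes -43; numerator becomes -3*√345 - 6*√15 + 4*√23 + 46.

(-46 - 4*√23 + 6*√15 + 3*√345)/43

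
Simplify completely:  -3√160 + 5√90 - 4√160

3√160 = 12*√10; 5√90 = 15*√10; 4√160 = 16*√10
Combine: (-12 + 15 - 16)·√10 = -13*√10

-13*√10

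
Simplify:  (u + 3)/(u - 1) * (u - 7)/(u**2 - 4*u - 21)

1/(u - 1)

Factor: u**2 - 4*u - 21 = (u - 7)*(u + 3)
Cancel the common factors (u - 7), (u + 3).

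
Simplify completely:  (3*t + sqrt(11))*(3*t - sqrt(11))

9*t**2 - 11

Difference of squares with P = 3*t, Q = sqrt(11).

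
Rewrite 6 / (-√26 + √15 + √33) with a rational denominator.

(-33*√26 + 12*√33 + 66*√15 + 9*√1430)/374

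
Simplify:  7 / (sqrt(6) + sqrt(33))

(-7*sqrt(6) + 7*sqrt(33))/27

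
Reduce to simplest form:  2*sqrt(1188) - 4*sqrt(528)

-4*sqrt(33)

2*sqrt(1188) = 12*sqrt(33); 4*sqrt(528) = 16*sqrt(33)
Combine: (12 - 16)·sqrt(33) = -4*sqrt(33)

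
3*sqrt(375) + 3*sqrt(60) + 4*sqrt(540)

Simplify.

3*sqrt(375) = 15*sqrt(15); 3*sqrt(60) = 6*sqrt(15); 4*sqrt(540) = 24*sqrt(15)
Combine: (15 + 6 + 24)·sqrt(15) = 45*sqrt(15)

45*sqrt(15)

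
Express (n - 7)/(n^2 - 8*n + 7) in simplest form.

Factor: n^2 - 8*n + 7 = (n - 7)*(n - 1)
Cancel the common factor (n - 7).

1/(n - 1)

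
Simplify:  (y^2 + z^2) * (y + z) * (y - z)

y^4 - z^4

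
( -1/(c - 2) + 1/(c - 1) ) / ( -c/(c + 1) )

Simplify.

(c + 1)/(c^3 - 3*c^2 + 2*c)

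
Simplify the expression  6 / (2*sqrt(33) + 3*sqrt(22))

(-2*sqrt(33) + 3*sqrt(22))/11

Multiply numerator and denominator by -2*sqrt(33) + 3*sqrt(22).
Denominator becomes 66; numerator becomes -12*sqrt(33) + 18*sqrt(22).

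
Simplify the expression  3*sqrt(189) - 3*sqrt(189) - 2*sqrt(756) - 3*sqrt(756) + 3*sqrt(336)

-18*sqrt(21)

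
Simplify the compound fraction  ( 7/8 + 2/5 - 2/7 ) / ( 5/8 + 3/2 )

Numerator: 7/8 + 2/5 - 2/7 = 277/280
Denominator: 5/8 + 3/2 = 17/8
Divide: (277/280) · (8/17) = 277/595

277/595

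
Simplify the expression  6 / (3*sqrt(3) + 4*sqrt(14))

(-18*sqrt(3) + 24*sqrt(14))/197

Multiply numerator and denominator by -3*sqrt(3) + 4*sqrt(14).
Denominator becomes 197; numerator becomes -18*sqrt(3) + 24*sqrt(14).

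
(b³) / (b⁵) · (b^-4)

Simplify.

b^(-6)

Quotient: (b^-2)
Multiply by (b^-4): add exponents.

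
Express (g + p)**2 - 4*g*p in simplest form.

(g - p)**2

Expand the square and combine the 4*g*p term.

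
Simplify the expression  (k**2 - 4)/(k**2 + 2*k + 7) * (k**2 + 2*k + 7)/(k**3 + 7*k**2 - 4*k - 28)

Factor: k**2 - 4 = (k - 2)*(k + 2);  k**3 + 7*k**2 - 4*k - 28 = (k - 2)*(k + 2)*(k + 7)
Cancel the common factors (k**2 + 2*k + 7), (k + 2), (k - 2).

1/(k + 7)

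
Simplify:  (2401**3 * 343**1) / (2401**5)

2401**3 = 7**12; 343**1 = 7**3; 2401**5 = 7**20
Combine exponents: 7**(-5)

7**(-5)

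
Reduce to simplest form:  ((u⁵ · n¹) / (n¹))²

Inside the bracket: u⁵
Raise to the power 2: u^10

u^10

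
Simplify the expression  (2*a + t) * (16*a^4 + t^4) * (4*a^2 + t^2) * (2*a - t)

256*a^8 - t^8

Telescope via difference of squares: ((2*a)+t)((2*a)-t) = 4*a^2 - t^2, then repeat with the next factor.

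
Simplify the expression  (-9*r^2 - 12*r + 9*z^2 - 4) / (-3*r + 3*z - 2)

3*r + 3*z + 2

Difference of squares: factor out (-3*r + 3*z - 2).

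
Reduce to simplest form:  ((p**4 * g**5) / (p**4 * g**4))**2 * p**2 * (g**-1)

Inside the bracket: g**1
Raise to the power 2: g**2
Multiply by p**2 * (g**-1): add exponents.

g*p**2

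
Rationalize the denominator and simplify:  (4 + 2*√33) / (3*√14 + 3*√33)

(-2*√462 - 4*√14 + 4*√33 + 66)/57

Multiply numerator and denominator by -3*√14 + 3*√33.
Denominator becomes 171; numerator becomes -6*√462 - 12*√14 + 12*√33 + 198.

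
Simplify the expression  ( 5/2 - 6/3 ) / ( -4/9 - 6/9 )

Numerator: 5/2 - 6/3 = 1/2
Denominator: -4/9 - 6/9 = -10/9
Divide: (1/2) · (-9/10) = -9/20

-9/20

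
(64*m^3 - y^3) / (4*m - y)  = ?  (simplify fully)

Factor as (a-b)(a^2+ab+b^2) with a=(4*m), b=y.

16*m^2 + 4*m*y + y^2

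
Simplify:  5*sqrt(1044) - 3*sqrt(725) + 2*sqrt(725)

5*sqrt(1044) = 30*sqrt(29); 3*sqrt(725) = 15*sqrt(29); 2*sqrt(725) = 10*sqrt(29)
Combine: (30 - 15 + 10)·sqrt(29) = 25*sqrt(29)

25*sqrt(29)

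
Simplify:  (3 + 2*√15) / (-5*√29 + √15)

(-10*√435 - 15*√29 - 30 - 3*√15)/710

Multiply numerator and denominator by √15 + 5*√29.
Denominator becomes -710; numerator becomes 3*√15 + 30 + 15*√29 + 10*√435.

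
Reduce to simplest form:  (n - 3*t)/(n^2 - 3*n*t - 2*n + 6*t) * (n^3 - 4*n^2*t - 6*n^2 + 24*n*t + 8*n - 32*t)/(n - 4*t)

Factor: n^2 - 3*n*t - 2*n + 6*t = (n - 3*t)*(n - 2);  n^3 - 4*n^2*t - 6*n^2 + 24*n*t + 8*n - 32*t = (n - 2)*(n - 4)*(n - 4*t)
Cancel the common factors (n - 3*t), (n - 2), (n - 4*t).

n - 4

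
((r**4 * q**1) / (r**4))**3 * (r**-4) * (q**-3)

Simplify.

r**(-4)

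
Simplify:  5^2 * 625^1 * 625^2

5^14

5^2 = 5^2; 625^1 = 5^4; 625^2 = 5^8
Combine exponents: 5^14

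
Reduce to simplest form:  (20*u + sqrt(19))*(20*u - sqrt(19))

Product of conjugates: (P+Q)(P-Q) = P^2 - Q^2.

400*u^2 - 19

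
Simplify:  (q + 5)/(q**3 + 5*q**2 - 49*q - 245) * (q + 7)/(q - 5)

Factor: q**3 + 5*q**2 - 49*q - 245 = (q + 5)*(q + 7)*(q - 7)
Cancel the common factors (q + 5), (q + 7).

1/(q**2 - 12*q + 35)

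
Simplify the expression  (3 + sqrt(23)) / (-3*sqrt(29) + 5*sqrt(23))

(9*sqrt(29) + 15*sqrt(23) + 3*sqrt(667) + 115)/314

Multiply numerator and denominator by 3*sqrt(29) + 5*sqrt(23).
Denominator becomes 314; numerator becomes 9*sqrt(29) + 15*sqrt(23) + 3*sqrt(667) + 115.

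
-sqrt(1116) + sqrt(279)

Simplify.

sqrt(1116) = 6*sqrt(31); sqrt(279) = 3*sqrt(31)
Combine: (-6 + 3)·sqrt(31) = -3*sqrt(31)

-3*sqrt(31)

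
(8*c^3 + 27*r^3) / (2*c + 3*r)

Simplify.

4*c^2 - 6*c*r + 9*r^2

(2*c)^3 + (3*r)^3 = (2*c + 3*r)(4*c^2 - 6*c*r + 9*r^2).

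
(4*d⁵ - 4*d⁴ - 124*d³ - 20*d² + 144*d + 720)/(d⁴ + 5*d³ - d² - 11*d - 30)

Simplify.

Factor: 4*d⁵ - 4*d⁴ - 124*d³ - 20*d² + 144*d + 720 = 4·(d + 5)·(d - 6)·(d - 2)·(d² + 2*d + 3);  d⁴ + 5*d³ - d² - 11*d - 30 = (d + 5)·(d² + 2*d + 3)·(d - 2)
Cancel the common factors (d² + 2*d + 3), (d - 2), (d + 5).

4*d - 24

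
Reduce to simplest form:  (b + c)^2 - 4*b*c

Expand the square and combine the 4*b*c term.

(b - c)^2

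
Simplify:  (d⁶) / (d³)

Quotient: d³

d³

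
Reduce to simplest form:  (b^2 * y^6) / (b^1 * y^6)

b

Quotient: b^1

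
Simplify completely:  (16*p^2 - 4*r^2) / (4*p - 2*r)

4*p + 2*r

Difference of squares: factor out (4*p - 2*r).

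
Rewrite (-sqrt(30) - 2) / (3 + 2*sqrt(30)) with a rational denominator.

(-54 - sqrt(30))/111

Multiply numerator and denominator by -2*sqrt(30) + 3.
Denominator becomes -111; numerator becomes sqrt(30) + 54.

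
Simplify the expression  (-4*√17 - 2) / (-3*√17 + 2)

Multiply numerator and denominator by 2 + 3*√17.
Denominator becomes -149; numerator becomes -208 - 14*√17.

(14*√17 + 208)/149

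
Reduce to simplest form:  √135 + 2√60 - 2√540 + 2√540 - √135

√135 = 3*√15; 2√60 = 4*√15; 2√540 = 12*√15; 2√540 = 12*√15; √135 = 3*√15
Combine: (3 + 4 - 12 + 12 - 3)·√15 = 4*√15

4*√15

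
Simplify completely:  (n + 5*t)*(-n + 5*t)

Product of conjugates: (P+Q)(P-Q) = P^2 - Q^2.

-n^2 + 25*t^2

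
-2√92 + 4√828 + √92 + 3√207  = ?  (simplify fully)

31*√23

2√92 = 4*√23; 4√828 = 24*√23; √92 = 2*√23; 3√207 = 9*√23
Combine: (-4 + 24 + 2 + 9)·√23 = 31*√23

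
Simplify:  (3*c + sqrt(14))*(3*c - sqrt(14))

9*c^2 - 14

(3*c)^2 - (sqrt(14))^2 = 9*c^2 - 14.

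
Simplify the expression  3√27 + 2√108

21*√3

3√27 = 9*√3; 2√108 = 12*√3
Combine: (9 + 12)·√3 = 21*√3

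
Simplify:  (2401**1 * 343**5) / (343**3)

2401**1 = 7**4; 343**5 = 7**15; 343**3 = 7**9
Combine exponents: 7**10

7**10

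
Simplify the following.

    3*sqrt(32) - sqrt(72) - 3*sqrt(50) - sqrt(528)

-4*sqrt(33) - 9*sqrt(2)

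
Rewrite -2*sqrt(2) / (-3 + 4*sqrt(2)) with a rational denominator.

(-16 - 6*sqrt(2))/23

Multiply numerator and denominator by -4*sqrt(2) - 3.
Denominator becomes -23; numerator becomes 6*sqrt(2) + 16.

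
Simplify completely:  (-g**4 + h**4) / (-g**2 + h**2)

Factor h**4 - g**4 and cancel (-g**2 + h**2).

g**2 + h**2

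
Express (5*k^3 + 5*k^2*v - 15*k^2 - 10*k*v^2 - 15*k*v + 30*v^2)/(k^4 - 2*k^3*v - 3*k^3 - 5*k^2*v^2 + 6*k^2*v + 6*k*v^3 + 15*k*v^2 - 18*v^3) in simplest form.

-5/(-k + 3*v)

Factor: 5*k^3 + 5*k^2*v - 15*k^2 - 10*k*v^2 - 15*k*v + 30*v^2 = 5*(k + 2*v)*(k - 3)*(k - v);  k^4 - 2*k^3*v - 3*k^3 - 5*k^2*v^2 + 6*k^2*v + 6*k*v^3 + 15*k*v^2 - 18*v^3 = (k - v)*(k - 3)*(k - 3*v)*(k + 2*v)
Cancel the common factors (k - v), (k + 2*v), (k - 3).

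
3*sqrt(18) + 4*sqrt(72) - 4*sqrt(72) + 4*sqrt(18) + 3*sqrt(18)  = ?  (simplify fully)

3*sqrt(18) = 9*sqrt(2); 4*sqrt(72) = 24*sqrt(2); 4*sqrt(72) = 24*sqrt(2); 4*sqrt(18) = 12*sqrt(2); 3*sqrt(18) = 9*sqrt(2)
Combine: (9 + 24 - 24 + 12 + 9)·sqrt(2) = 30*sqrt(2)

30*sqrt(2)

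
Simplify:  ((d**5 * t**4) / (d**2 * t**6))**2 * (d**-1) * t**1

d**5/t**3

Inside the bracket: d**3 * (t**-2)
Raise to the power 2: d**6 * (t**-4)
Multiply by (d**-1) * t**1: add exponents.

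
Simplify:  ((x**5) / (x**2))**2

Inside the bracket: x**3
Raise to the power 2: x**6

x**6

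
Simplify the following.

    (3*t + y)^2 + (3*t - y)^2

18*t^2 + 2*y^2

Write as f((3*t),y) + f((3*t),-y) and expand.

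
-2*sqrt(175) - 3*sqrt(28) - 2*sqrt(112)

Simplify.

-24*sqrt(7)

2*sqrt(175) = 10*sqrt(7); 3*sqrt(28) = 6*sqrt(7); 2*sqrt(112) = 8*sqrt(7)
Combine: (-10 - 6 - 8)·sqrt(7) = -24*sqrt(7)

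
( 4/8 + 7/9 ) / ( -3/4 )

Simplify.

-46/27

Numerator: 4/8 + 7/9 = 23/18
Denominator: -3/4 = -3/4
Divide: (23/18) · (-4/3) = -46/27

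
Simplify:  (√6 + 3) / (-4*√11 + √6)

Multiply numerator and denominator by √6 + 4*√11.
Denominator becomes -170; numerator becomes 6 + 3*√6 + 4*√66 + 12*√11.

(-12*√11 - 4*√66 - 3*√6 - 6)/170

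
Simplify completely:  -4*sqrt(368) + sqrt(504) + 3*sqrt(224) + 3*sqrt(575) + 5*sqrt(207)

4*sqrt(368) = 16*sqrt(23); sqrt(504) = 6*sqrt(14); 3*sqrt(224) = 12*sqrt(14); 3*sqrt(575) = 15*sqrt(23); 5*sqrt(207) = 15*sqrt(23)

14*sqrt(23) + 18*sqrt(14)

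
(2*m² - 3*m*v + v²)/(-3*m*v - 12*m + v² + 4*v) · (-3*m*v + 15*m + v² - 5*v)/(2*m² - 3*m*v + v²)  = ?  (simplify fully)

Factor: 2*m² - 3*m*v + v² = (-m + v)·(-2*m + v);  -3*m*v - 12*m + v² + 4*v = (v + 4)·(-3*m + v);  -3*m*v + 15*m + v² - 5*v = (v - 5)·(-3*m + v);  2*m² - 3*m*v + v² = (-m + v)·(-2*m + v)
Cancel the common factors (-3*m + v), (-2*m + v), (-m + v).

(v - 5)/(v + 4)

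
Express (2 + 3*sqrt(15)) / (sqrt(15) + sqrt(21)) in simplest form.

(-45 - 2*sqrt(15) + 2*sqrt(21) + 9*sqrt(35))/6

Multiply numerator and denominator by -sqrt(21) + sqrt(15).
Denominator becomes -6; numerator becomes -9*sqrt(35) - 2*sqrt(21) + 2*sqrt(15) + 45.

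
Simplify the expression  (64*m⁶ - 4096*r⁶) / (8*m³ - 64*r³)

8*m³ + 64*r³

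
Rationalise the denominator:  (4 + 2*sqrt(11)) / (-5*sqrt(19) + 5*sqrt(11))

(-sqrt(209) - 11 - 2*sqrt(19) - 2*sqrt(11))/20

Multiply numerator and denominator by 5*sqrt(11) + 5*sqrt(19).
Denominator becomes -200; numerator becomes 20*sqrt(11) + 20*sqrt(19) + 110 + 10*sqrt(209).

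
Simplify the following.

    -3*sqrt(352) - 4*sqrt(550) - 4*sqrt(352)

3*sqrt(352) = 12*sqrt(22); 4*sqrt(550) = 20*sqrt(22); 4*sqrt(352) = 16*sqrt(22)
Combine: (-12 - 20 - 16)·sqrt(22) = -48*sqrt(22)

-48*sqrt(22)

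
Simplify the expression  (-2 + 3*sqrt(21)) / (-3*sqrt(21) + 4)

(-181 - 6*sqrt(21))/173

Multiply numerator and denominator by 4 + 3*sqrt(21).
Denominator becomes -173; numerator becomes 6*sqrt(21) + 181.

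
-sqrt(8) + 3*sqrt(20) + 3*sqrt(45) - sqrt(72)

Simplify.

-8*sqrt(2) + 15*sqrt(5)

sqrt(8) = 2*sqrt(2); 3*sqrt(20) = 6*sqrt(5); 3*sqrt(45) = 9*sqrt(5); sqrt(72) = 6*sqrt(2)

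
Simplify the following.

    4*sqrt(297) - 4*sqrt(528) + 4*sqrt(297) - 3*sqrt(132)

4*sqrt(297) = 12*sqrt(33); 4*sqrt(528) = 16*sqrt(33); 4*sqrt(297) = 12*sqrt(33); 3*sqrt(132) = 6*sqrt(33)
Combine: (12 - 16 + 12 - 6)·sqrt(33) = 2*sqrt(33)

2*sqrt(33)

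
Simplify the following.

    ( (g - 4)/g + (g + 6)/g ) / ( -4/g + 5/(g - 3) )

(2*g**2 - 4*g - 6)/(g + 12)

Numerator: (g - 4)/g + (g + 6)/g = (2*g + 2)/g
Denominator: -4/g + 5/(g - 3) = (g + 12)/(g**2 - 3*g)
Divide: ((2*g + 2)/g) · ((g**2 - 3*g)/(g + 12)) = (2*g**2 - 4*g - 6)/(g + 12)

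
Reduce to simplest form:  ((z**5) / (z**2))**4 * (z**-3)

Inside the bracket: z**3
Raise to the power 4: z**12
Multiply by (z**-3): add exponents.

z**9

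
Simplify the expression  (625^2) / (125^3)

5^(-1)

625^2 = 5^8; 125^3 = 5^9
Combine exponents: 5^(-1)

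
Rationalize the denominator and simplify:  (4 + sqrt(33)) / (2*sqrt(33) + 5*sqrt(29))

(-66 - 8*sqrt(33) + 20*sqrt(29) + 5*sqrt(957))/593

Multiply numerator and denominator by -5*sqrt(29) + 2*sqrt(33).
Denominator becomes -593; numerator becomes -5*sqrt(957) - 20*sqrt(29) + 8*sqrt(33) + 66.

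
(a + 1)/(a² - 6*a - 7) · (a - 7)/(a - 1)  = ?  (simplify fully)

Factor: a² - 6*a - 7 = (a - 7)·(a + 1)
Cancel the common factors (a - 7), (a + 1).

1/(a - 1)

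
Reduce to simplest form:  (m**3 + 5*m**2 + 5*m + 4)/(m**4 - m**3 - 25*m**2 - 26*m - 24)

Factor: m**3 + 5*m**2 + 5*m + 4 = (m + 4)*(m**2 + m + 1);  m**4 - m**3 - 25*m**2 - 26*m - 24 = (m + 4)*(m - 6)*(m**2 + m + 1)
Cancel the common factors (m**2 + m + 1), (m + 4).

1/(m - 6)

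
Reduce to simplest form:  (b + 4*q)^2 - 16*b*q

(b - 4*q)^2

After expansion: b^2 - 8*b*q + 16*q^2 — a perfect-square trinomial.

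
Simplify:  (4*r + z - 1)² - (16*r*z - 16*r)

Expanding gives 16*r² - 8*r*z + 8*r + z² - 2*z + 1, a perfect square.

(4*r - z + 1)²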